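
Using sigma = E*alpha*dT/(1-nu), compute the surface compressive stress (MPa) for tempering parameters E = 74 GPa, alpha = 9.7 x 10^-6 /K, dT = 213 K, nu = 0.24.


Tempering stress: sigma = E * alpha * dT / (1 - nu)
  E (MPa) = 74 * 1000 = 74000
  Numerator = 74000 * (9.7 x 10^-6) * 213 = 152.8914
  Denominator = 1 - 0.24 = 0.76
  sigma = 152.8914 / 0.76 = 201.2 MPa

201.2 MPa


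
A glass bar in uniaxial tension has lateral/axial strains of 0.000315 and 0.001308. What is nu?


Poisson's ratio: nu = lateral strain / axial strain
  nu = 0.000315 / 0.001308 = 0.2408

0.2408


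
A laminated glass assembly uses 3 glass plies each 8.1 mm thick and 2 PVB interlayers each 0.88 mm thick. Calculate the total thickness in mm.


Total thickness = glass contribution + PVB contribution
  Glass: 3 * 8.1 = 24.3 mm
  PVB: 2 * 0.88 = 1.76 mm
  Total = 24.3 + 1.76 = 26.06 mm

26.06 mm


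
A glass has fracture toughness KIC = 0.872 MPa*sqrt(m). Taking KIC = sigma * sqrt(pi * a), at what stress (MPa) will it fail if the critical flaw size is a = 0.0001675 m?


Rearrange KIC = sigma * sqrt(pi * a):
  sigma = KIC / sqrt(pi * a)
  sqrt(pi * 0.0001675) = 0.022939
  sigma = 0.872 / 0.022939 = 38.01 MPa

38.01 MPa


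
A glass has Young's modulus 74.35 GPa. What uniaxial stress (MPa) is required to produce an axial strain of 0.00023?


Rearrange E = sigma / epsilon:
  sigma = E * epsilon
  E (MPa) = 74.35 * 1000 = 74350
  sigma = 74350 * 0.00023 = 17.1 MPa

17.1 MPa


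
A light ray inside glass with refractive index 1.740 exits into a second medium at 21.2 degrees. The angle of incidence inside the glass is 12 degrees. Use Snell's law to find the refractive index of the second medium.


Apply Snell's law: n1 * sin(theta1) = n2 * sin(theta2)
  n2 = n1 * sin(theta1) / sin(theta2)
  sin(12) = 0.207912
  sin(21.2) = 0.361625
  n2 = 1.740 * 0.207912 / 0.361625 = 1.0004

1.0004


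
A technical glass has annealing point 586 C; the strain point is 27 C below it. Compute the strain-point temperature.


Strain point = annealing point - difference:
  T_strain = 586 - 27 = 559 C

559 C


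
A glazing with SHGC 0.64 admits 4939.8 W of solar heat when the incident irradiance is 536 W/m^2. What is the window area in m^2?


Rearrange Q = Area * SHGC * Irradiance:
  Area = Q / (SHGC * Irradiance)
  Area = 4939.8 / (0.64 * 536) = 14.4 m^2

14.4 m^2


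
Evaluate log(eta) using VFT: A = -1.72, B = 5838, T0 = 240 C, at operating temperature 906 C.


VFT equation: log(eta) = A + B / (T - T0)
  T - T0 = 906 - 240 = 666
  B / (T - T0) = 5838 / 666 = 8.766
  log(eta) = -1.72 + 8.766 = 7.046

7.046


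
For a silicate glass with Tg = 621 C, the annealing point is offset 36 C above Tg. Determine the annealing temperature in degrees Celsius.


The annealing temperature is Tg plus the offset:
  T_anneal = 621 + 36 = 657 C

657 C


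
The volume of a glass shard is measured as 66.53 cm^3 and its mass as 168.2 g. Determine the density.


Use the definition of density:
  rho = mass / volume
  rho = 168.2 / 66.53 = 2.528 g/cm^3

2.528 g/cm^3


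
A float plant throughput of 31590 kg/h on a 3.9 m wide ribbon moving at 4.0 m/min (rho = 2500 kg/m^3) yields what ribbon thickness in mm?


Ribbon cross-section from mass balance:
  Volume rate = throughput / density = 31590 / 2500 = 12.636 m^3/h
  thickness = volume rate / (speed * 60 * width), i.e.
  thickness = throughput / (60 * speed * width * density) * 1000
  thickness = 31590 / (60 * 4.0 * 3.9 * 2500) * 1000 = 13.5 mm

13.5 mm


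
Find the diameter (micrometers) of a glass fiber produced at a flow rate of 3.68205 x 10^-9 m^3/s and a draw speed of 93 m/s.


Cross-sectional area from continuity:
  A = Q / v = 3.68205 x 10^-9 / 93 = 3.959194 x 10^-11 m^2
Diameter from circular cross-section:
  d = sqrt(4A / pi) * 10^6 (m -> um)
  d = sqrt(4 * 3.959194 x 10^-11 / pi) * 10^6 = 7.1 um

7.1 um


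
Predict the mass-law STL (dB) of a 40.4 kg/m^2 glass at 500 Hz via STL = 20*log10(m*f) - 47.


Mass law: STL = 20 * log10(m * f) - 47
  m * f = 40.4 * 500 = 20200
  log10(20200) = 4.30535
  STL = 20 * 4.30535 - 47 = 86.107 - 47 = 39.1 dB

39.1 dB


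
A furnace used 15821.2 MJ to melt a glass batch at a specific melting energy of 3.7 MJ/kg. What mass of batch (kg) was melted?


Rearrange E = m * s for m:
  m = E / s
  m = 15821.2 / 3.7 = 4276.0 kg

4276.0 kg


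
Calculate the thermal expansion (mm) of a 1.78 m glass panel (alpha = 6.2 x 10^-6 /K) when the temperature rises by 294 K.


Thermal expansion formula: dL = alpha * L0 * dT
  dL = (6.2 x 10^-6) * 1.78 * 294 = 0.00324458 m
Convert to mm: 0.00324458 * 1000 = 3.2446 mm

3.2446 mm


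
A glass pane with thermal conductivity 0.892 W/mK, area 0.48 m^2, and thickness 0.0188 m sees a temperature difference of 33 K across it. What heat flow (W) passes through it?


Fourier's law: Q = k * A * dT / t
  Q = 0.892 * 0.48 * 33 / 0.0188
  Q = 14.12928 / 0.0188 = 751.6 W

751.6 W


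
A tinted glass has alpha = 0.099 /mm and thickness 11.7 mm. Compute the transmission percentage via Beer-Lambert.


Beer-Lambert law: T = exp(-alpha * thickness)
  exponent = -0.099 * 11.7 = -1.1583
  T = exp(-1.1583) = 0.314
  Percentage = 0.314 * 100 = 31.4%

31.4%


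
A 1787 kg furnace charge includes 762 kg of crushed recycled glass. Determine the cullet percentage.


Cullet ratio = (cullet mass / total batch mass) * 100
  Ratio = 762 / 1787 * 100 = 42.64%

42.64%


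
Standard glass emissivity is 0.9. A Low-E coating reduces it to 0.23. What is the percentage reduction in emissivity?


Percentage reduction = (1 - coated/uncoated) * 100
  Ratio = 0.23 / 0.9 = 0.2556
  Reduction = (1 - 0.2556) * 100 = 74.4%

74.4%


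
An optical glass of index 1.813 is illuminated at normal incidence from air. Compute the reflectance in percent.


Fresnel reflectance at normal incidence:
  R = ((n - 1)/(n + 1))^2
  (n - 1)/(n + 1) = (1.813 - 1)/(1.813 + 1) = 0.289015
  R = 0.289015^2 = 0.0835297
  R(%) = 0.0835297 * 100 = 8.353%

8.353%


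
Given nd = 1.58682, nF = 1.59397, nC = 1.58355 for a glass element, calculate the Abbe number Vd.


Abbe number formula: Vd = (nd - 1) / (nF - nC)
  nd - 1 = 1.58682 - 1 = 0.58682
  nF - nC = 1.59397 - 1.58355 = 0.01042
  Vd = 0.58682 / 0.01042 = 56.32

56.32


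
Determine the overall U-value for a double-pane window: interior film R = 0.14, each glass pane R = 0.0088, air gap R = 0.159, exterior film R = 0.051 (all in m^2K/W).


Total thermal resistance (series):
  R_total = R_in + R_glass + R_air + R_glass + R_out
  R_total = 0.14 + 0.0088 + 0.159 + 0.0088 + 0.051 = 0.3676 m^2K/W
U-value = 1 / R_total = 1 / 0.3676 = 2.72 W/m^2K

2.72 W/m^2K


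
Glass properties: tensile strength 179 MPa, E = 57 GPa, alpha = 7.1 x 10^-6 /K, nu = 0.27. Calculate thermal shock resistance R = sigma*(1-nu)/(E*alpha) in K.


Thermal shock resistance: R = sigma * (1 - nu) / (E * alpha)
  Numerator = 179 * (1 - 0.27) = 130.67
  Denominator = 57 * 1000 * (7.1 x 10^-6) = 0.4047
  R = 130.67 / 0.4047 = 322.9 K

322.9 K


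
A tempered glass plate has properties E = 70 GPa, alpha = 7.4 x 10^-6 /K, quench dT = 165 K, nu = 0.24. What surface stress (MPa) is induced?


Tempering stress: sigma = E * alpha * dT / (1 - nu)
  E (MPa) = 70 * 1000 = 70000
  Numerator = 70000 * (7.4 x 10^-6) * 165 = 85.47
  Denominator = 1 - 0.24 = 0.76
  sigma = 85.47 / 0.76 = 112.5 MPa

112.5 MPa


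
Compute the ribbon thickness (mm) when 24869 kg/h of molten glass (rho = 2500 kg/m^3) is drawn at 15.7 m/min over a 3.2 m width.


Ribbon cross-section from mass balance:
  Volume rate = throughput / density = 24869 / 2500 = 9.9476 m^3/h
  thickness = volume rate / (speed * 60 * width), i.e.
  thickness = throughput / (60 * speed * width * density) * 1000
  thickness = 24869 / (60 * 15.7 * 3.2 * 2500) * 1000 = 3.3 mm

3.3 mm


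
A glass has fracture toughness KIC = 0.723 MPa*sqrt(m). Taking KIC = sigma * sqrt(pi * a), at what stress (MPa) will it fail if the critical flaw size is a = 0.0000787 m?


Rearrange KIC = sigma * sqrt(pi * a):
  sigma = KIC / sqrt(pi * a)
  sqrt(pi * 0.0000787) = 0.015724
  sigma = 0.723 / 0.015724 = 45.98 MPa

45.98 MPa


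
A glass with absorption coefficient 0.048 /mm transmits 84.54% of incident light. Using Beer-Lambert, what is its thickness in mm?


Rearrange T = exp(-alpha * thickness):
  thickness = -ln(T) / alpha
  T = 84.54/100 = 0.8454
  ln(T) = -0.16795
  -ln(T) = 0.16795
  thickness = 0.16795 / 0.048 = 3.5 mm

3.5 mm


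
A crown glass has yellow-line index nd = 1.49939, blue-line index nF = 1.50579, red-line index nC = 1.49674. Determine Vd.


Abbe number formula: Vd = (nd - 1) / (nF - nC)
  nd - 1 = 1.49939 - 1 = 0.49939
  nF - nC = 1.50579 - 1.49674 = 0.00905
  Vd = 0.49939 / 0.00905 = 55.18

55.18


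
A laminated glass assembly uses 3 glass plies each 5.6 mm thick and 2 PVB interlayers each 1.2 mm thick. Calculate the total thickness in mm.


Total thickness = glass contribution + PVB contribution
  Glass: 3 * 5.6 = 16.8 mm
  PVB: 2 * 1.2 = 2.4 mm
  Total = 16.8 + 2.4 = 19.2 mm

19.2 mm


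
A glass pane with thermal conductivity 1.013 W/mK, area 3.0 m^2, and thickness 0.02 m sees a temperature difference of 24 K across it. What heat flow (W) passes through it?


Fourier's law: Q = k * A * dT / t
  Q = 1.013 * 3.0 * 24 / 0.02
  Q = 72.936 / 0.02 = 3646.8 W

3646.8 W


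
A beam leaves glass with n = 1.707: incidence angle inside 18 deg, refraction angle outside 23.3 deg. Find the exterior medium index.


Apply Snell's law: n1 * sin(theta1) = n2 * sin(theta2)
  n2 = n1 * sin(theta1) / sin(theta2)
  sin(18) = 0.309017
  sin(23.3) = 0.395546
  n2 = 1.707 * 0.309017 / 0.395546 = 1.3336

1.3336


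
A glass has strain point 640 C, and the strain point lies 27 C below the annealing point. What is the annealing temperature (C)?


T_anneal = T_strain + gap:
  T_anneal = 640 + 27 = 667 C

667 C


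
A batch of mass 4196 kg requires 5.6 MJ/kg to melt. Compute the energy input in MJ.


Total energy = mass * specific energy
  E = 4196 * 5.6 = 23497.6 MJ

23497.6 MJ


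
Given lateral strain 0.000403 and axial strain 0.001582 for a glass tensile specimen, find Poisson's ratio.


Poisson's ratio: nu = lateral strain / axial strain
  nu = 0.000403 / 0.001582 = 0.2547

0.2547


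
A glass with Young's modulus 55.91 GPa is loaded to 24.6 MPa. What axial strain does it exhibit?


Rearrange E = sigma / epsilon:
  epsilon = sigma / E
  E (MPa) = 55.91 * 1000 = 55910
  epsilon = 24.6 / 55910 = 0.00044

0.00044


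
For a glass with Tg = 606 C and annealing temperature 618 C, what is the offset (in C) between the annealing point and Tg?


Offset = T_anneal - Tg:
  offset = 618 - 606 = 12 C

12 C


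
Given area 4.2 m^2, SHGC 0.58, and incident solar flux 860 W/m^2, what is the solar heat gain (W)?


Solar heat gain: Q = Area * SHGC * Irradiance
  Q = 4.2 * 0.58 * 860 = 2095 W

2095 W


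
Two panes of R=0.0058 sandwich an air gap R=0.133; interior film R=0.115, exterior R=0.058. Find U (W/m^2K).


Total thermal resistance (series):
  R_total = R_in + R_glass + R_air + R_glass + R_out
  R_total = 0.115 + 0.0058 + 0.133 + 0.0058 + 0.058 = 0.3176 m^2K/W
U-value = 1 / R_total = 1 / 0.3176 = 3.149 W/m^2K

3.149 W/m^2K


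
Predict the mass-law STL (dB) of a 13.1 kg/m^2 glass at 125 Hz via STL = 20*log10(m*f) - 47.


Mass law: STL = 20 * log10(m * f) - 47
  m * f = 13.1 * 125 = 1637.5
  log10(1637.5) = 3.21418
  STL = 20 * 3.21418 - 47 = 64.2836 - 47 = 17.3 dB

17.3 dB


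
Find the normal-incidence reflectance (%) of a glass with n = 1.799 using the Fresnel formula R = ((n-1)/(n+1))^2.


Fresnel reflectance at normal incidence:
  R = ((n - 1)/(n + 1))^2
  (n - 1)/(n + 1) = (1.799 - 1)/(1.799 + 1) = 0.285459
  R = 0.285459^2 = 0.0814868
  R(%) = 0.0814868 * 100 = 8.149%

8.149%


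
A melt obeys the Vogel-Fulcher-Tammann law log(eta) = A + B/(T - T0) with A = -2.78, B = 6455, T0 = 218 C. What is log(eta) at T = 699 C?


VFT equation: log(eta) = A + B / (T - T0)
  T - T0 = 699 - 218 = 481
  B / (T - T0) = 6455 / 481 = 13.42
  log(eta) = -2.78 + 13.42 = 10.64

10.64


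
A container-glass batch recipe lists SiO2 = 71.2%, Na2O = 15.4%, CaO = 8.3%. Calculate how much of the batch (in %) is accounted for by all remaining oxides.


Sum the three major oxides:
  SiO2 + Na2O + CaO = 71.2 + 15.4 + 8.3 = 94.9%
Subtract from 100%:
  Others = 100 - 94.9 = 5.1%

5.1%


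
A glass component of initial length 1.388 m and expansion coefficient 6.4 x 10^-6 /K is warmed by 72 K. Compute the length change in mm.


Thermal expansion formula: dL = alpha * L0 * dT
  dL = (6.4 x 10^-6) * 1.388 * 72 = 0.00063959 m
Convert to mm: 0.00063959 * 1000 = 0.6396 mm

0.6396 mm


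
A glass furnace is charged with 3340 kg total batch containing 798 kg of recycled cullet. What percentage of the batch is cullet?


Cullet ratio = (cullet mass / total batch mass) * 100
  Ratio = 798 / 3340 * 100 = 23.89%

23.89%


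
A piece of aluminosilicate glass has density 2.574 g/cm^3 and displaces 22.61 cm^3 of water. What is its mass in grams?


Rearrange rho = m / V:
  m = rho * V
  m = 2.574 * 22.61 = 58.198 g

58.198 g


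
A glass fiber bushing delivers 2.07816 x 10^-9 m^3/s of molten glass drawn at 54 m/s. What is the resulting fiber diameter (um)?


Cross-sectional area from continuity:
  A = Q / v = 2.07816 x 10^-9 / 54 = 3.848444 x 10^-11 m^2
Diameter from circular cross-section:
  d = sqrt(4A / pi) * 10^6 (m -> um)
  d = sqrt(4 * 3.848444 x 10^-11 / pi) * 10^6 = 7.0 um

7.0 um


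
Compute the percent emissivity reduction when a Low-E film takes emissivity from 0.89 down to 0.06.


Percentage reduction = (1 - coated/uncoated) * 100
  Ratio = 0.06 / 0.89 = 0.0674
  Reduction = (1 - 0.0674) * 100 = 93.3%

93.3%


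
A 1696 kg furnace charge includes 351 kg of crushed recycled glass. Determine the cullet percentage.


Cullet ratio = (cullet mass / total batch mass) * 100
  Ratio = 351 / 1696 * 100 = 20.7%

20.7%


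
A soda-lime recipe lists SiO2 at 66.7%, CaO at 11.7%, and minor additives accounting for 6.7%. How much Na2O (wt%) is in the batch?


Pieces sum to 100%:
  Na2O = 100 - (SiO2 + CaO + others)
  Na2O = 100 - (66.7 + 11.7 + 6.7) = 14.9%

14.9%


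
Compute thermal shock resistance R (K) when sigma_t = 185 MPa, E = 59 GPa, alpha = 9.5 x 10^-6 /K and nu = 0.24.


Thermal shock resistance: R = sigma * (1 - nu) / (E * alpha)
  Numerator = 185 * (1 - 0.24) = 140.6
  Denominator = 59 * 1000 * (9.5 x 10^-6) = 0.5605
  R = 140.6 / 0.5605 = 250.8 K

250.8 K


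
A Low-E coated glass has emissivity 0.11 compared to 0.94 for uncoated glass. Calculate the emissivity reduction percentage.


Percentage reduction = (1 - coated/uncoated) * 100
  Ratio = 0.11 / 0.94 = 0.117
  Reduction = (1 - 0.117) * 100 = 88.3%

88.3%


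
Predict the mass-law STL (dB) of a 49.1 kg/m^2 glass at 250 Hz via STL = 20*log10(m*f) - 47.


Mass law: STL = 20 * log10(m * f) - 47
  m * f = 49.1 * 250 = 12275
  log10(12275) = 4.08902
  STL = 20 * 4.08902 - 47 = 81.7804 - 47 = 34.8 dB

34.8 dB


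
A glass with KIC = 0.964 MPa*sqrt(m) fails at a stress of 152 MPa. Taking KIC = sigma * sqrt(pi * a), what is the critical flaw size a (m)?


Rearrange KIC = sigma * sqrt(pi * a):
  sqrt(pi * a) = KIC / sigma
  sqrt(pi * a) = 0.964 / 152 = 0.006342
  a = (KIC / sigma)^2 / pi
  a = 0.006342^2 / pi = 0.0000128 m

0.0000128 m


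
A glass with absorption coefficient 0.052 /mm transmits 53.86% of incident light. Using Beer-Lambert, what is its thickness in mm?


Rearrange T = exp(-alpha * thickness):
  thickness = -ln(T) / alpha
  T = 53.86/100 = 0.5386
  ln(T) = -0.61878
  -ln(T) = 0.61878
  thickness = 0.61878 / 0.052 = 11.9 mm

11.9 mm


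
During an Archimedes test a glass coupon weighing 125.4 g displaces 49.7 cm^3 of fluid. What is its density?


Use the definition of density:
  rho = mass / volume
  rho = 125.4 / 49.7 = 2.523 g/cm^3

2.523 g/cm^3


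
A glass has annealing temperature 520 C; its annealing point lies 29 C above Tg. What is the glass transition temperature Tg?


Rearrange T_anneal = Tg + offset for Tg:
  Tg = T_anneal - offset = 520 - 29 = 491 C

491 C


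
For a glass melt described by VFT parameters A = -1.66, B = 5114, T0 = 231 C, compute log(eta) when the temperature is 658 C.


VFT equation: log(eta) = A + B / (T - T0)
  T - T0 = 658 - 231 = 427
  B / (T - T0) = 5114 / 427 = 11.977
  log(eta) = -1.66 + 11.977 = 10.317

10.317


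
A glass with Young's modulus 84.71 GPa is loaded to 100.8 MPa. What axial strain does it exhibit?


Rearrange E = sigma / epsilon:
  epsilon = sigma / E
  E (MPa) = 84.71 * 1000 = 84710
  epsilon = 100.8 / 84710 = 0.00119

0.00119


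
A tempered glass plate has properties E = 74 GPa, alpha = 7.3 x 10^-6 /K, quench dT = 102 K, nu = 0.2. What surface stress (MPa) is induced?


Tempering stress: sigma = E * alpha * dT / (1 - nu)
  E (MPa) = 74 * 1000 = 74000
  Numerator = 74000 * (7.3 x 10^-6) * 102 = 55.1004
  Denominator = 1 - 0.2 = 0.8
  sigma = 55.1004 / 0.8 = 68.9 MPa

68.9 MPa


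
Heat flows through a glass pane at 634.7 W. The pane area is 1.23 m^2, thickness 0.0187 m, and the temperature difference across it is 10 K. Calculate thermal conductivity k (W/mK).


Fourier's law rearranged: k = Q * t / (A * dT)
  Numerator = 634.7 * 0.0187 = 11.86889
  Denominator = 1.23 * 10 = 12.3
  k = 11.86889 / 12.3 = 0.965 W/mK

0.965 W/mK


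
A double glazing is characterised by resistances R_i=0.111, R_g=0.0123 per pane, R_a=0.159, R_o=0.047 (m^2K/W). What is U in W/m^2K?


Total thermal resistance (series):
  R_total = R_in + R_glass + R_air + R_glass + R_out
  R_total = 0.111 + 0.0123 + 0.159 + 0.0123 + 0.047 = 0.3416 m^2K/W
U-value = 1 / R_total = 1 / 0.3416 = 2.927 W/m^2K

2.927 W/m^2K


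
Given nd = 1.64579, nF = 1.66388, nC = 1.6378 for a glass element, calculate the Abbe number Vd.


Abbe number formula: Vd = (nd - 1) / (nF - nC)
  nd - 1 = 1.64579 - 1 = 0.64579
  nF - nC = 1.66388 - 1.6378 = 0.02608
  Vd = 0.64579 / 0.02608 = 24.76

24.76


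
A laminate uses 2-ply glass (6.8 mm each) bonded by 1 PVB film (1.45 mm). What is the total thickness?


Total thickness = glass contribution + PVB contribution
  Glass: 2 * 6.8 = 13.6 mm
  PVB: 1 * 1.45 = 1.45 mm
  Total = 13.6 + 1.45 = 15.05 mm

15.05 mm


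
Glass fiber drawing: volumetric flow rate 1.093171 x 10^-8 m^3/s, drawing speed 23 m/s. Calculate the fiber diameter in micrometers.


Cross-sectional area from continuity:
  A = Q / v = 1.093171 x 10^-8 / 23 = 4.752917 x 10^-10 m^2
Diameter from circular cross-section:
  d = sqrt(4A / pi) * 10^6 (m -> um)
  d = sqrt(4 * 4.752917 x 10^-10 / pi) * 10^6 = 24.6 um

24.6 um


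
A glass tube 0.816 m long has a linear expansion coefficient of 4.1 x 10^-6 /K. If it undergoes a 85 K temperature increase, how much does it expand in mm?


Thermal expansion formula: dL = alpha * L0 * dT
  dL = (4.1 x 10^-6) * 0.816 * 85 = 0.00028438 m
Convert to mm: 0.00028438 * 1000 = 0.2844 mm

0.2844 mm


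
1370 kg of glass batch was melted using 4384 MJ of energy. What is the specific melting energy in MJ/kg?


Rearrange E = m * s for s:
  s = E / m
  s = 4384 / 1370 = 3.2 MJ/kg

3.2 MJ/kg


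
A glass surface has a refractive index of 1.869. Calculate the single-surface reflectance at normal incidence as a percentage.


Fresnel reflectance at normal incidence:
  R = ((n - 1)/(n + 1))^2
  (n - 1)/(n + 1) = (1.869 - 1)/(1.869 + 1) = 0.302893
  R = 0.302893^2 = 0.0917442
  R(%) = 0.0917442 * 100 = 9.174%

9.174%


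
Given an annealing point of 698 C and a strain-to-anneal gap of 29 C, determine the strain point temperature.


Strain point = annealing point - difference:
  T_strain = 698 - 29 = 669 C

669 C


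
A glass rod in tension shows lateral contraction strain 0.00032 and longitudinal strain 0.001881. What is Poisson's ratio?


Poisson's ratio: nu = lateral strain / axial strain
  nu = 0.00032 / 0.001881 = 0.1701

0.1701


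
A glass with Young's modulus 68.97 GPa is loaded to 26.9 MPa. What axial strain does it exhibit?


Rearrange E = sigma / epsilon:
  epsilon = sigma / E
  E (MPa) = 68.97 * 1000 = 68970
  epsilon = 26.9 / 68970 = 0.00039

0.00039


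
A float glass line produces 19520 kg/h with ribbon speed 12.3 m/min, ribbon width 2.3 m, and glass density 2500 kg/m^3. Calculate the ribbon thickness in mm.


Ribbon cross-section from mass balance:
  Volume rate = throughput / density = 19520 / 2500 = 7.808 m^3/h
  thickness = volume rate / (speed * 60 * width), i.e.
  thickness = throughput / (60 * speed * width * density) * 1000
  thickness = 19520 / (60 * 12.3 * 2.3 * 2500) * 1000 = 4.6 mm

4.6 mm


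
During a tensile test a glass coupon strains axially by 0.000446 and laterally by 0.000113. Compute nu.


Poisson's ratio: nu = lateral strain / axial strain
  nu = 0.000113 / 0.000446 = 0.2534

0.2534


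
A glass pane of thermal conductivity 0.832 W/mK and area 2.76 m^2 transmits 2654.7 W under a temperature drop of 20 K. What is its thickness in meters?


Fourier's law: t = k * A * dT / Q
  t = 0.832 * 2.76 * 20 / 2654.7
  t = 45.9264 / 2654.7 = 0.0173 m

0.0173 m


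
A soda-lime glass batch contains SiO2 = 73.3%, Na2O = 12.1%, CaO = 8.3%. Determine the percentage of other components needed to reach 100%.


Sum the three major oxides:
  SiO2 + Na2O + CaO = 73.3 + 12.1 + 8.3 = 93.7%
Subtract from 100%:
  Others = 100 - 93.7 = 6.3%

6.3%


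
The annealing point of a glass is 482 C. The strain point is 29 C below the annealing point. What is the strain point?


Strain point = annealing point - difference:
  T_strain = 482 - 29 = 453 C

453 C


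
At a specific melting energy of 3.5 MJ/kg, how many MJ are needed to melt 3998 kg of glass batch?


Total energy = mass * specific energy
  E = 3998 * 3.5 = 13993 MJ

13993 MJ


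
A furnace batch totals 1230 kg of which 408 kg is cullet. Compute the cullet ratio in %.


Cullet ratio = (cullet mass / total batch mass) * 100
  Ratio = 408 / 1230 * 100 = 33.17%

33.17%


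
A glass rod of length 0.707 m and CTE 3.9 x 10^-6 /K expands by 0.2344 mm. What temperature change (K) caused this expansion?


Rearrange dL = alpha * L0 * dT for dT:
  dT = dL / (alpha * L0)
  dL (m) = 0.2344 / 1000 = 0.0002344
  dT = 0.0002344 / ((3.9 x 10^-6) * 0.707) = 85.0 K

85.0 K


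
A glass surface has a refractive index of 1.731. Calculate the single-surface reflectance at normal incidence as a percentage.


Fresnel reflectance at normal incidence:
  R = ((n - 1)/(n + 1))^2
  (n - 1)/(n + 1) = (1.731 - 1)/(1.731 + 1) = 0.267668
  R = 0.267668^2 = 0.0716462
  R(%) = 0.0716462 * 100 = 7.165%

7.165%


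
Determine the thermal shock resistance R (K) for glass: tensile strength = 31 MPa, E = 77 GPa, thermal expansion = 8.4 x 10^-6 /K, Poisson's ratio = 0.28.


Thermal shock resistance: R = sigma * (1 - nu) / (E * alpha)
  Numerator = 31 * (1 - 0.28) = 22.32
  Denominator = 77 * 1000 * (8.4 x 10^-6) = 0.6468
  R = 22.32 / 0.6468 = 34.5 K

34.5 K


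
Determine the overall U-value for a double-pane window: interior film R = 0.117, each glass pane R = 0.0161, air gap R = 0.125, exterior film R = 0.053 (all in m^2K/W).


Total thermal resistance (series):
  R_total = R_in + R_glass + R_air + R_glass + R_out
  R_total = 0.117 + 0.0161 + 0.125 + 0.0161 + 0.053 = 0.3272 m^2K/W
U-value = 1 / R_total = 1 / 0.3272 = 3.056 W/m^2K

3.056 W/m^2K


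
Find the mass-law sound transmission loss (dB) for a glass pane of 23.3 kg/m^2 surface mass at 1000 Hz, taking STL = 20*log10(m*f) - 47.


Mass law: STL = 20 * log10(m * f) - 47
  m * f = 23.3 * 1000 = 23300
  log10(23300) = 4.36736
  STL = 20 * 4.36736 - 47 = 87.3472 - 47 = 40.3 dB

40.3 dB


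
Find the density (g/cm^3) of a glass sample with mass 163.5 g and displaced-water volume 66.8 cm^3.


Use the definition of density:
  rho = mass / volume
  rho = 163.5 / 66.8 = 2.448 g/cm^3

2.448 g/cm^3


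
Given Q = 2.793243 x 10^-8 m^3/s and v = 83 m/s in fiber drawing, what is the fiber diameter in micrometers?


Cross-sectional area from continuity:
  A = Q / v = 2.793243 x 10^-8 / 83 = 3.365353 x 10^-10 m^2
Diameter from circular cross-section:
  d = sqrt(4A / pi) * 10^6 (m -> um)
  d = sqrt(4 * 3.365353 x 10^-10 / pi) * 10^6 = 20.7 um

20.7 um


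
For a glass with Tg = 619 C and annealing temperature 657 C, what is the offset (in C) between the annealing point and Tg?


Offset = T_anneal - Tg:
  offset = 657 - 619 = 38 C

38 C


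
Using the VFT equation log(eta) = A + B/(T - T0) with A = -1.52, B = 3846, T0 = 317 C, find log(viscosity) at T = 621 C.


VFT equation: log(eta) = A + B / (T - T0)
  T - T0 = 621 - 317 = 304
  B / (T - T0) = 3846 / 304 = 12.651
  log(eta) = -1.52 + 12.651 = 11.131

11.131


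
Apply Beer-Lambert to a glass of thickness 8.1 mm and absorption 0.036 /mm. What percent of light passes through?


Beer-Lambert law: T = exp(-alpha * thickness)
  exponent = -0.036 * 8.1 = -0.2916
  T = exp(-0.2916) = 0.7471
  Percentage = 0.7471 * 100 = 74.71%

74.71%


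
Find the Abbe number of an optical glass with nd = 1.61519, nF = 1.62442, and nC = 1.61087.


Abbe number formula: Vd = (nd - 1) / (nF - nC)
  nd - 1 = 1.61519 - 1 = 0.61519
  nF - nC = 1.62442 - 1.61087 = 0.01355
  Vd = 0.61519 / 0.01355 = 45.4

45.4


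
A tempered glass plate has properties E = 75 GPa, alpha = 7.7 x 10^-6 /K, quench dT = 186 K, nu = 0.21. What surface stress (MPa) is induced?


Tempering stress: sigma = E * alpha * dT / (1 - nu)
  E (MPa) = 75 * 1000 = 75000
  Numerator = 75000 * (7.7 x 10^-6) * 186 = 107.415
  Denominator = 1 - 0.21 = 0.79
  sigma = 107.415 / 0.79 = 136.0 MPa

136.0 MPa


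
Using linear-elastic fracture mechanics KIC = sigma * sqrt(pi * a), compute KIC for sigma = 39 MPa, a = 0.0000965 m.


Fracture toughness: KIC = sigma * sqrt(pi * a)
  pi * a = pi * 0.0000965 = 0.000303164
  sqrt(pi * a) = 0.017412
  KIC = 39 * 0.017412 = 0.679 MPa*sqrt(m)

0.679 MPa*sqrt(m)


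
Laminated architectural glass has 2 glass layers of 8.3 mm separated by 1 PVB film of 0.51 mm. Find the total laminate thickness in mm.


Total thickness = glass contribution + PVB contribution
  Glass: 2 * 8.3 = 16.6 mm
  PVB: 1 * 0.51 = 0.51 mm
  Total = 16.6 + 0.51 = 17.11 mm

17.11 mm


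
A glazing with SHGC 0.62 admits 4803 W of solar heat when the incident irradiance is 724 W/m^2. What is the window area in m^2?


Rearrange Q = Area * SHGC * Irradiance:
  Area = Q / (SHGC * Irradiance)
  Area = 4803 / (0.62 * 724) = 10.7 m^2

10.7 m^2


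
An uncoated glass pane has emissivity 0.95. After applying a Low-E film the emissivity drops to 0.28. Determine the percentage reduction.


Percentage reduction = (1 - coated/uncoated) * 100
  Ratio = 0.28 / 0.95 = 0.2947
  Reduction = (1 - 0.2947) * 100 = 70.5%

70.5%


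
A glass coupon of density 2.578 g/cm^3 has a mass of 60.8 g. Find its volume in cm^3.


Rearrange rho = m / V:
  V = m / rho
  V = 60.8 / 2.578 = 23.584 cm^3

23.584 cm^3


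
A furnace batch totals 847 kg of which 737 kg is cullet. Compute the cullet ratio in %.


Cullet ratio = (cullet mass / total batch mass) * 100
  Ratio = 737 / 847 * 100 = 87.01%

87.01%


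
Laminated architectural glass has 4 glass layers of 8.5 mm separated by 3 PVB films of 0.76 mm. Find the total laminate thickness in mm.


Total thickness = glass contribution + PVB contribution
  Glass: 4 * 8.5 = 34.0 mm
  PVB: 3 * 0.76 = 2.28 mm
  Total = 34.0 + 2.28 = 36.28 mm

36.28 mm


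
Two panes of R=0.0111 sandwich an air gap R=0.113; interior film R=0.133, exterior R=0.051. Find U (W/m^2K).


Total thermal resistance (series):
  R_total = R_in + R_glass + R_air + R_glass + R_out
  R_total = 0.133 + 0.0111 + 0.113 + 0.0111 + 0.051 = 0.3192 m^2K/W
U-value = 1 / R_total = 1 / 0.3192 = 3.133 W/m^2K

3.133 W/m^2K


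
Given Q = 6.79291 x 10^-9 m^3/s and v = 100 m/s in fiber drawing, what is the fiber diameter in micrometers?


Cross-sectional area from continuity:
  A = Q / v = 6.79291 x 10^-9 / 100 = 6.79291 x 10^-11 m^2
Diameter from circular cross-section:
  d = sqrt(4A / pi) * 10^6 (m -> um)
  d = sqrt(4 * 6.79291 x 10^-11 / pi) * 10^6 = 9.3 um

9.3 um


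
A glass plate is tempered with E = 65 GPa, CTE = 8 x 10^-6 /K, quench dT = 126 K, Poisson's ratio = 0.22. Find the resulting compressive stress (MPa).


Tempering stress: sigma = E * alpha * dT / (1 - nu)
  E (MPa) = 65 * 1000 = 65000
  Numerator = 65000 * (8 x 10^-6) * 126 = 65.52
  Denominator = 1 - 0.22 = 0.78
  sigma = 65.52 / 0.78 = 84.0 MPa

84.0 MPa


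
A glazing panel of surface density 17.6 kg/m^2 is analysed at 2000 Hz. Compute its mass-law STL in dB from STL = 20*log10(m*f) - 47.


Mass law: STL = 20 * log10(m * f) - 47
  m * f = 17.6 * 2000 = 35200
  log10(35200) = 4.54654
  STL = 20 * 4.54654 - 47 = 90.9308 - 47 = 43.9 dB

43.9 dB


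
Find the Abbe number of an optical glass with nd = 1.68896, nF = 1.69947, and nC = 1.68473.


Abbe number formula: Vd = (nd - 1) / (nF - nC)
  nd - 1 = 1.68896 - 1 = 0.68896
  nF - nC = 1.69947 - 1.68473 = 0.01474
  Vd = 0.68896 / 0.01474 = 46.74

46.74


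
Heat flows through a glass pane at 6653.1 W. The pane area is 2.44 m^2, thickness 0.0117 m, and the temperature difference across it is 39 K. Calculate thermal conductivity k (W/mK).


Fourier's law rearranged: k = Q * t / (A * dT)
  Numerator = 6653.1 * 0.0117 = 77.84127
  Denominator = 2.44 * 39 = 95.16
  k = 77.84127 / 95.16 = 0.818 W/mK

0.818 W/mK


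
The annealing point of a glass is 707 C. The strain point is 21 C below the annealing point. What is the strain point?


Strain point = annealing point - difference:
  T_strain = 707 - 21 = 686 C

686 C


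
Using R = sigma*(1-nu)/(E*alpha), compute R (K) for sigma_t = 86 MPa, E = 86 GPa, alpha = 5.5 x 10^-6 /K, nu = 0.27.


Thermal shock resistance: R = sigma * (1 - nu) / (E * alpha)
  Numerator = 86 * (1 - 0.27) = 62.78
  Denominator = 86 * 1000 * (5.5 x 10^-6) = 0.473
  R = 62.78 / 0.473 = 132.7 K

132.7 K


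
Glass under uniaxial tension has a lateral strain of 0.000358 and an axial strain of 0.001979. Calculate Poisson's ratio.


Poisson's ratio: nu = lateral strain / axial strain
  nu = 0.000358 / 0.001979 = 0.1809

0.1809


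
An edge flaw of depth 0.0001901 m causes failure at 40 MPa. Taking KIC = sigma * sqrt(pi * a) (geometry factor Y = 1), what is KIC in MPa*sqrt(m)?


Fracture toughness: KIC = sigma * sqrt(pi * a)
  pi * a = pi * 0.0001901 = 0.000597217
  sqrt(pi * a) = 0.024438
  KIC = 40 * 0.024438 = 0.978 MPa*sqrt(m)

0.978 MPa*sqrt(m)


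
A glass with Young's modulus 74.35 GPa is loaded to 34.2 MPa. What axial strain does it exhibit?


Rearrange E = sigma / epsilon:
  epsilon = sigma / E
  E (MPa) = 74.35 * 1000 = 74350
  epsilon = 34.2 / 74350 = 0.00046

0.00046


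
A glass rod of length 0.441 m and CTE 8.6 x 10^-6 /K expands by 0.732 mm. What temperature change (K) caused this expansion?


Rearrange dL = alpha * L0 * dT for dT:
  dT = dL / (alpha * L0)
  dL (m) = 0.732 / 1000 = 0.000732
  dT = 0.000732 / ((8.6 x 10^-6) * 0.441) = 193.0 K

193.0 K


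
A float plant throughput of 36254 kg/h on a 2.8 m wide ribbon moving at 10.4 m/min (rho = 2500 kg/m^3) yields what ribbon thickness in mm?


Ribbon cross-section from mass balance:
  Volume rate = throughput / density = 36254 / 2500 = 14.5016 m^3/h
  thickness = volume rate / (speed * 60 * width), i.e.
  thickness = throughput / (60 * speed * width * density) * 1000
  thickness = 36254 / (60 * 10.4 * 2.8 * 2500) * 1000 = 8.3 mm

8.3 mm


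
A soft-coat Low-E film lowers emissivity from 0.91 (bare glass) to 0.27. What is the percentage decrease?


Percentage reduction = (1 - coated/uncoated) * 100
  Ratio = 0.27 / 0.91 = 0.2967
  Reduction = (1 - 0.2967) * 100 = 70.3%

70.3%


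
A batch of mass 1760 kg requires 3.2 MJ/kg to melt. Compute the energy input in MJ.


Total energy = mass * specific energy
  E = 1760 * 3.2 = 5632 MJ

5632 MJ


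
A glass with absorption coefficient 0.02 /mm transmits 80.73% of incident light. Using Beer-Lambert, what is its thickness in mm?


Rearrange T = exp(-alpha * thickness):
  thickness = -ln(T) / alpha
  T = 80.73/100 = 0.8073
  ln(T) = -0.21406
  -ln(T) = 0.21406
  thickness = 0.21406 / 0.02 = 10.7 mm

10.7 mm


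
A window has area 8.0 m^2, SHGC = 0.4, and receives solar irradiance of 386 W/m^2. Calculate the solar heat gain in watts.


Solar heat gain: Q = Area * SHGC * Irradiance
  Q = 8.0 * 0.4 * 386 = 1235.2 W

1235.2 W


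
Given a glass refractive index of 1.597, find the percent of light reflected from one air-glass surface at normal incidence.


Fresnel reflectance at normal incidence:
  R = ((n - 1)/(n + 1))^2
  (n - 1)/(n + 1) = (1.597 - 1)/(1.597 + 1) = 0.229881
  R = 0.229881^2 = 0.0528453
  R(%) = 0.0528453 * 100 = 5.285%

5.285%


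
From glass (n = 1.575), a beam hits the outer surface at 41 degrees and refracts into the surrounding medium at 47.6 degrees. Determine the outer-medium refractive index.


Apply Snell's law: n1 * sin(theta1) = n2 * sin(theta2)
  n2 = n1 * sin(theta1) / sin(theta2)
  sin(41) = 0.656059
  sin(47.6) = 0.738455
  n2 = 1.575 * 0.656059 / 0.738455 = 1.3993

1.3993


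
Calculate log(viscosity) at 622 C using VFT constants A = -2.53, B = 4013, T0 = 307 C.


VFT equation: log(eta) = A + B / (T - T0)
  T - T0 = 622 - 307 = 315
  B / (T - T0) = 4013 / 315 = 12.74
  log(eta) = -2.53 + 12.74 = 10.21

10.21


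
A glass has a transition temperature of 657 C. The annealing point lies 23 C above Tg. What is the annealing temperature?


The annealing temperature is Tg plus the offset:
  T_anneal = 657 + 23 = 680 C

680 C


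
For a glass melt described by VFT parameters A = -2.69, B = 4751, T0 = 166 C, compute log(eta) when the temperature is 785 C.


VFT equation: log(eta) = A + B / (T - T0)
  T - T0 = 785 - 166 = 619
  B / (T - T0) = 4751 / 619 = 7.675
  log(eta) = -2.69 + 7.675 = 4.985

4.985


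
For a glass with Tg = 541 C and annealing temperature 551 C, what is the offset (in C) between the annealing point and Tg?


Offset = T_anneal - Tg:
  offset = 551 - 541 = 10 C

10 C


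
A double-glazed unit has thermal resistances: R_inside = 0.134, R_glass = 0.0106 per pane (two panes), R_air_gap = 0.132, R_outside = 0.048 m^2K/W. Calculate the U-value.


Total thermal resistance (series):
  R_total = R_in + R_glass + R_air + R_glass + R_out
  R_total = 0.134 + 0.0106 + 0.132 + 0.0106 + 0.048 = 0.3352 m^2K/W
U-value = 1 / R_total = 1 / 0.3352 = 2.983 W/m^2K

2.983 W/m^2K


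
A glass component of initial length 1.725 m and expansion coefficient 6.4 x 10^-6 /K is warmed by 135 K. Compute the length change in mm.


Thermal expansion formula: dL = alpha * L0 * dT
  dL = (6.4 x 10^-6) * 1.725 * 135 = 0.0014904 m
Convert to mm: 0.0014904 * 1000 = 1.4904 mm

1.4904 mm


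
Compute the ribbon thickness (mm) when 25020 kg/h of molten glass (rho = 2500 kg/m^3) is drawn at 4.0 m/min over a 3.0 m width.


Ribbon cross-section from mass balance:
  Volume rate = throughput / density = 25020 / 2500 = 10.008 m^3/h
  thickness = volume rate / (speed * 60 * width), i.e.
  thickness = throughput / (60 * speed * width * density) * 1000
  thickness = 25020 / (60 * 4.0 * 3.0 * 2500) * 1000 = 13.9 mm

13.9 mm


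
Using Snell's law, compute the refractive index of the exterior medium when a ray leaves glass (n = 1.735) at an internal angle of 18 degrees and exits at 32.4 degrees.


Apply Snell's law: n1 * sin(theta1) = n2 * sin(theta2)
  n2 = n1 * sin(theta1) / sin(theta2)
  sin(18) = 0.309017
  sin(32.4) = 0.535827
  n2 = 1.735 * 0.309017 / 0.535827 = 1.0006

1.0006


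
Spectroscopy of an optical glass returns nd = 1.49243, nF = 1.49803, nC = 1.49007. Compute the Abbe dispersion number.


Abbe number formula: Vd = (nd - 1) / (nF - nC)
  nd - 1 = 1.49243 - 1 = 0.49243
  nF - nC = 1.49803 - 1.49007 = 0.00796
  Vd = 0.49243 / 0.00796 = 61.86

61.86


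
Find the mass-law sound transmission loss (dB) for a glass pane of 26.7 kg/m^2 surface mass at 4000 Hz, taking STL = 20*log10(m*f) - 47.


Mass law: STL = 20 * log10(m * f) - 47
  m * f = 26.7 * 4000 = 106800
  log10(106800) = 5.02857
  STL = 20 * 5.02857 - 47 = 100.5714 - 47 = 53.6 dB

53.6 dB


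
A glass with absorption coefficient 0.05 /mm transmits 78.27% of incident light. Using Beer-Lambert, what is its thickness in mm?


Rearrange T = exp(-alpha * thickness):
  thickness = -ln(T) / alpha
  T = 78.27/100 = 0.7827
  ln(T) = -0.24501
  -ln(T) = 0.24501
  thickness = 0.24501 / 0.05 = 4.9 mm

4.9 mm


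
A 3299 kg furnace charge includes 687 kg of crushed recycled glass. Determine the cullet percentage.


Cullet ratio = (cullet mass / total batch mass) * 100
  Ratio = 687 / 3299 * 100 = 20.82%

20.82%


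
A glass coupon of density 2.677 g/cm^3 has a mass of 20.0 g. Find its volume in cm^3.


Rearrange rho = m / V:
  V = m / rho
  V = 20.0 / 2.677 = 7.471 cm^3

7.471 cm^3


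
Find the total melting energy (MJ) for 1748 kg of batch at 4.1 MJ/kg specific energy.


Total energy = mass * specific energy
  E = 1748 * 4.1 = 7166.8 MJ

7166.8 MJ


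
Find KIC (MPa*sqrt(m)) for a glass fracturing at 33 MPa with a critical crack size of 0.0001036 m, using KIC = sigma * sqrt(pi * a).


Fracture toughness: KIC = sigma * sqrt(pi * a)
  pi * a = pi * 0.0001036 = 0.000325469
  sqrt(pi * a) = 0.018041
  KIC = 33 * 0.018041 = 0.595 MPa*sqrt(m)

0.595 MPa*sqrt(m)


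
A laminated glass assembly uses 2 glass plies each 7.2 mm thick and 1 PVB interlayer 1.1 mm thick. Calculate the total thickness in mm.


Total thickness = glass contribution + PVB contribution
  Glass: 2 * 7.2 = 14.4 mm
  PVB: 1 * 1.1 = 1.1 mm
  Total = 14.4 + 1.1 = 15.5 mm

15.5 mm


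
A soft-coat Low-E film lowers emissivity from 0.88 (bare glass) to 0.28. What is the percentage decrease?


Percentage reduction = (1 - coated/uncoated) * 100
  Ratio = 0.28 / 0.88 = 0.3182
  Reduction = (1 - 0.3182) * 100 = 68.2%

68.2%


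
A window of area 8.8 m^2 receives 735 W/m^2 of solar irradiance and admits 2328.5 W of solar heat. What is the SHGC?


Rearrange Q = Area * SHGC * Irradiance:
  SHGC = Q / (Area * Irradiance)
  SHGC = 2328.5 / (8.8 * 735) = 0.36

0.36


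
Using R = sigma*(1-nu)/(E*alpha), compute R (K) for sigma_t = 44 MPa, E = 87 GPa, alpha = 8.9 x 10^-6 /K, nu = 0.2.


Thermal shock resistance: R = sigma * (1 - nu) / (E * alpha)
  Numerator = 44 * (1 - 0.2) = 35.2
  Denominator = 87 * 1000 * (8.9 x 10^-6) = 0.7743
  R = 35.2 / 0.7743 = 45.5 K

45.5 K


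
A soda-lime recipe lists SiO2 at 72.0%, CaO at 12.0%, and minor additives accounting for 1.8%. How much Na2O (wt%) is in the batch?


Pieces sum to 100%:
  Na2O = 100 - (SiO2 + CaO + others)
  Na2O = 100 - (72.0 + 12.0 + 1.8) = 14.2%

14.2%


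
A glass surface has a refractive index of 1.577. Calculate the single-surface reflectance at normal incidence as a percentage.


Fresnel reflectance at normal incidence:
  R = ((n - 1)/(n + 1))^2
  (n - 1)/(n + 1) = (1.577 - 1)/(1.577 + 1) = 0.223904
  R = 0.223904^2 = 0.050133
  R(%) = 0.050133 * 100 = 5.013%

5.013%


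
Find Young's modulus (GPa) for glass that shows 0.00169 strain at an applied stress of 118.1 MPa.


Young's modulus: E = stress / strain
  E = 118.1 MPa / 0.00169 = 69881.66 MPa
Convert to GPa: 69881.66 / 1000 = 69.88 GPa

69.88 GPa


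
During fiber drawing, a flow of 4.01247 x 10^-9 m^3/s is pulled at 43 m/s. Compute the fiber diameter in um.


Cross-sectional area from continuity:
  A = Q / v = 4.01247 x 10^-9 / 43 = 9.331326 x 10^-11 m^2
Diameter from circular cross-section:
  d = sqrt(4A / pi) * 10^6 (m -> um)
  d = sqrt(4 * 9.331326 x 10^-11 / pi) * 10^6 = 10.9 um

10.9 um
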